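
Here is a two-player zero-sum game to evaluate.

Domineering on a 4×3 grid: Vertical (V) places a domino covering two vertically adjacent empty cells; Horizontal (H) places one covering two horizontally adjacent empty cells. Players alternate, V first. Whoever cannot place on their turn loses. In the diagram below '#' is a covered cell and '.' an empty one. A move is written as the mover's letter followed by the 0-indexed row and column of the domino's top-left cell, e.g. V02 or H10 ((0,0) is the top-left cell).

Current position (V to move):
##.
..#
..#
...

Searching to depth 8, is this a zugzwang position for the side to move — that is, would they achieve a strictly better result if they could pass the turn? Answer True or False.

[##./..#/..#/...] V move#1: V10:+1/##./#.#/#.#/...*, V11:+1/##./.##/.##/..., V20:+1/##./..#/#.#/#.., V21:+1/##./..#/.##/.#.
[##./#.#/#.#/...] H move#2: H30:-1/##./#.#/#.#/##.*, H31:-1/##./#.#/#.#/.##
[##./#.#/#.#/##.] V move#3: V11:+1/##./###/###/##.*
[##./###/###/##.] end (terminal -1, H#4); searched ##./..#/..#/... to 8
pass branch (H moves first from the same position):
  | [##./..#/..#/...] H move#1: H10:-1/##./###/..#/..., H20:+1/##./..#/###/...*, H30:-1/##./..#/..#/##., H31:-1/##./..#/..#/.##
  | [##./..#/###/...] end (terminal -1, V#2); searched ##./..#/..#/... to 8
V moving scores +1; V passing scores -1

zugzwang(##./..#/..#/..., V) = False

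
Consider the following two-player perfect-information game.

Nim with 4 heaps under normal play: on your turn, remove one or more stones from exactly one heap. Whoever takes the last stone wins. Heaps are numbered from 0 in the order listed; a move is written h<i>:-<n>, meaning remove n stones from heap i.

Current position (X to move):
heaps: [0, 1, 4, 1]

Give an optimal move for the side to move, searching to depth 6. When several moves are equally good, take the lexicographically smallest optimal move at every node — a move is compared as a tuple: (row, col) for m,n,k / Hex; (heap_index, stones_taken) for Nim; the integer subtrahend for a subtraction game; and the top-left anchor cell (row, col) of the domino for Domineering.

p1 X@[(0,1,4,1)]: h1:-1[(0,0,4,1)]-1 h2:-1[(0,1,3,1)]-1 h2:-2[(0,1,2,1)]-1 h2:-3[(0,1,1,1)]-1 h2:-4[(0,1,0,1)]+1* h3:-1[(0,1,4,0)]-1
p2 O@[(0,1,0,1)]: h1:-1[(0,0,0,1)]-1* h3:-1[(0,1,0,0)]-1
p3 X@[(0,0,0,1)]: h3:-1[(0,0,0,0)]+1*
p4 O@[(0,0,0,0)] terminal -1; root [(0,1,4,1)] d6

X's best at [(0,1,4,1)]: h2:-4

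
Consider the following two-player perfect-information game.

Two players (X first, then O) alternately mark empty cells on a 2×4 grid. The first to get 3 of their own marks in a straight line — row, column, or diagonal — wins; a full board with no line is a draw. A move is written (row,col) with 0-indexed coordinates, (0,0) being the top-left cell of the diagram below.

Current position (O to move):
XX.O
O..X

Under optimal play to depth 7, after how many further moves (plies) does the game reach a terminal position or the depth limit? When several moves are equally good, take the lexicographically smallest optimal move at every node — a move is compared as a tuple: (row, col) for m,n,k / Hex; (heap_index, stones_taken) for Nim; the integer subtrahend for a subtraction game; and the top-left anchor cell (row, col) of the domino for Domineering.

ply 1, O at XX.O/O..X | (0,2)=+0→XXOO/O..X*; (1,1)=-1→XX.O/OO.X; (1,2)=-1→XX.O/O.OX
ply 2, X at XXOO/O..X | (1,1)=+0→XXOO/OX.X*; (1,2)=+0→XXOO/O.XX
ply 3, O at XXOO/OX.X | (1,2)=+0→XXOO/OXOX*
ply 4: XXOO/OXOX is terminal +0 (X); from XX.O/O..X depth 7

PV length from [XX.O/O..X]: 3 plies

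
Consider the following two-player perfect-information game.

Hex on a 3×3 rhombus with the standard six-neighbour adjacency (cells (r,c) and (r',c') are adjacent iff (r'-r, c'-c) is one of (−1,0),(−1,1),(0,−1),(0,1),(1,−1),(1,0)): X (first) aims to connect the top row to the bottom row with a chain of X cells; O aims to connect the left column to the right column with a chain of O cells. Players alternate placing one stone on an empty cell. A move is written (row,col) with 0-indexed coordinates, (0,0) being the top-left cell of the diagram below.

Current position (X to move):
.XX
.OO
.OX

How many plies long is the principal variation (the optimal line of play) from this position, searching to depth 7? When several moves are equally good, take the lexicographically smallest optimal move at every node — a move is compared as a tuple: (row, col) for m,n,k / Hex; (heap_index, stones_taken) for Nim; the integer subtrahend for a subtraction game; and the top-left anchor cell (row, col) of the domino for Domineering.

ply 1, X at .XX/.OO/.OX | (0,0)=-1→XXX/.OO/.OX*; (1,0)=-1→.XX/XOO/.OX; (2,0)=-1→.XX/.OO/XOX
ply 2, O at XXX/.OO/.OX | (1,0)=+1→XXX/OOO/.OX*; (2,0)=+1→XXX/.OO/OOX
ply 3: XXX/OOO/.OX is terminal -1 (X); from .XX/.OO/.OX depth 7

PV length from [.XX/.OO/.OX]: 2 plies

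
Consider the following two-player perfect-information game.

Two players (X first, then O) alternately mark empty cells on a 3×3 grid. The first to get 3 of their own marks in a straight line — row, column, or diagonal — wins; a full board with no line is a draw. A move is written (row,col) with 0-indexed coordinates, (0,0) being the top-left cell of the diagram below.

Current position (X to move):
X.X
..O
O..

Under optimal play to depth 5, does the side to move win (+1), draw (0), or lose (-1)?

ply 1, X at X.X/..O/O.. | (0,1)=+1→XXX/..O/O..*; (1,0)=+0→X.X/X.O/O..; (1,1)=+1→X.X/.XO/O..; (2,1)=+0→X.X/..O/OX.; (2,2)=+1→X.X/..O/O.X
ply 2: XXX/..O/O.. is terminal -1 (O); from X.X/..O/O.. depth 5

value(X.X/..O/O.., X) = +1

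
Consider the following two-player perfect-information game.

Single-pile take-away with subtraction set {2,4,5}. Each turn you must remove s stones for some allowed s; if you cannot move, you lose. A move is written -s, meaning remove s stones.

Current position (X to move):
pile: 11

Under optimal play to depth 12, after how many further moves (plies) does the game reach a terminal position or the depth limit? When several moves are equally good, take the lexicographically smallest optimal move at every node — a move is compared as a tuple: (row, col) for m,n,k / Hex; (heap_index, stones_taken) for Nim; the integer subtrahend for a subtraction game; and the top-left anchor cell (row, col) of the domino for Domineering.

PV length from [11]: 3 plies

ply 1, X at 11 | -2=-1→9; -4=+1→7*; -5=-1→6
ply 2, O at 7 | -2=-1→5*; -4=-1→3; -5=-1→2
ply 3, X at 5 | -2=-1→3; -4=+1→1*; -5=+1→0
ply 4: 1 is terminal -1 (O); from 11 depth 12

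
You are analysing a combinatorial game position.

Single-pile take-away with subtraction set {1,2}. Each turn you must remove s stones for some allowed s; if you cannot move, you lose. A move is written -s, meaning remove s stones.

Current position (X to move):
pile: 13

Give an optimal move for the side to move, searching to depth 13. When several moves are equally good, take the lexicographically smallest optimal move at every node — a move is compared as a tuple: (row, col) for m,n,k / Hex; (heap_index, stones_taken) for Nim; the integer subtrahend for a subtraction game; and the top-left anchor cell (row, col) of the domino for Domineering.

X's best at [13]: -1

[13] X move#1: -1:+1/12*, -2:-1/11
[12] O move#2: -1:-1/11*, -2:-1/10
[11] X move#3: -1:-1/10, -2:+1/9*
[9] O move#4: -1:-1/8*, -2:-1/7
[8] X move#5: -1:-1/7, -2:+1/6*
[6] O move#6: -1:-1/5*, -2:-1/4
[5] X move#7: -1:-1/4, -2:+1/3*
[3] O move#8: -1:-1/2*, -2:-1/1
[2] X move#9: -1:-1/1, -2:+1/0*
[0] end (terminal -1, O#10); searched 13 to 13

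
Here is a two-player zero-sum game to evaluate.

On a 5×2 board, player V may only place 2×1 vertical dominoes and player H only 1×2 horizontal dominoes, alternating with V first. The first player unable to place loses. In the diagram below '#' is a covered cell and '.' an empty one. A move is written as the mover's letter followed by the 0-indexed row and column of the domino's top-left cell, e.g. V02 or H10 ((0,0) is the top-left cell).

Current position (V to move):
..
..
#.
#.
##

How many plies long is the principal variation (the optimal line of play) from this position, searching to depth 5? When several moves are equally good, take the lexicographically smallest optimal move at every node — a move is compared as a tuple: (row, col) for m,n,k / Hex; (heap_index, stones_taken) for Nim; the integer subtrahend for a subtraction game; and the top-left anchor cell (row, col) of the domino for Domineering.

PV length from [../../#./#./##]: 1 ply

[../../#./#./##] V move#1: V00:+1/#./#./#./#./##*, V01:+1/.#/.#/#./#./##, V11:-1/../.#/##/#./##, V21:-1/../../##/##/##
[#./#./#./#./##] end (terminal -1, H#2); searched ../../#./#./## to 5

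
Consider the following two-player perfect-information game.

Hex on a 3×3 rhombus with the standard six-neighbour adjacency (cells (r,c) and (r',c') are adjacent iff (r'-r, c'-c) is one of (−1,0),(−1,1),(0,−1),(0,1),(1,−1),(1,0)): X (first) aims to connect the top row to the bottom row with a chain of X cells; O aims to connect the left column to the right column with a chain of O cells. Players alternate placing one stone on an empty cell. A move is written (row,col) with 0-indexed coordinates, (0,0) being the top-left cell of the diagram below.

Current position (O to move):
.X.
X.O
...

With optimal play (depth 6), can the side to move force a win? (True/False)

ply 1, O at .X./X.O/... | (0,0)=-1→OX./X.O/...; (0,2)=-1→.XO/X.O/...; (1,1)=-1→.X./XOO/...; (2,0)=+1→.X./X.O/O..*; (2,1)=-1→.X./X.O/.O.; (2,2)=-1→.X./X.O/..O
ply 2, X at .X./X.O/O.. | (0,0)=-1→XX./X.O/O..*; (0,2)=-1→.XX/X.O/O..; (1,1)=-1→.X./XXO/O..; (2,1)=-1→.X./X.O/OX.; (2,2)=-1→.X./X.O/O.X
ply 3, O at XX./X.O/O.. | (0,2)=+1→XXO/X.O/O..*; (1,1)=+1→XX./XOO/O..; (2,1)=+1→XX./X.O/OO.; (2,2)=+1→XX./X.O/O.O
ply 4, X at XXO/X.O/O.. | (1,1)=-1→XXO/XXO/O..*; (2,1)=-1→XXO/X.O/OX.; (2,2)=-1→XXO/X.O/O.X
ply 5, O at XXO/XXO/O.. | (2,1)=+1→XXO/XXO/OO.*; (2,2)=-1→XXO/XXO/O.O
ply 6: XXO/XXO/OO. is terminal -1 (X); from .X./X.O/... depth 6

O winning at [.X./X.O/...]: True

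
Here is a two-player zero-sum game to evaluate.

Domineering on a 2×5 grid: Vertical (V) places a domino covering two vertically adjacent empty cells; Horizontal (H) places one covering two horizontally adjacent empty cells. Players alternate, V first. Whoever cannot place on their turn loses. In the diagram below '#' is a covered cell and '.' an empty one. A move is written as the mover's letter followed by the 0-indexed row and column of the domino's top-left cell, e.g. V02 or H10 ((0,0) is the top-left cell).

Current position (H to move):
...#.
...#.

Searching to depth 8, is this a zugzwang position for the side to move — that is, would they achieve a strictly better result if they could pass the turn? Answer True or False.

zugzwang(...#./...#., H) = False

p1 H@[...#./...#.]: H00[##.#./...#.]-1* H01[.###./...#.]-1 H10[...#./##.#.]-1 H11[...#./.###.]-1
p2 V@[##.#./...#.]: V02[####./..##.]+1* V04[##.##/...##]-1
p3 H@[####./..##.]: H10[####./####.]-1*
p4 V@[####./####.]: V04[#####/#####]+1*
p5 H@[#####/#####] terminal -1; root [...#./...#.] d8
suppose H passes — search the same position with V to move:
pass> p1 V@[...#./...#.]: V00[#..#./#..#.]-1 V01[.#.#./.#.#.]+1* V02[..##./..##.]-1 V04[...##/...##]-1
pass> p2 H@[.#.#./.#.#.] terminal -1; root [...#./...#.] d8
for H: play -1, pass -1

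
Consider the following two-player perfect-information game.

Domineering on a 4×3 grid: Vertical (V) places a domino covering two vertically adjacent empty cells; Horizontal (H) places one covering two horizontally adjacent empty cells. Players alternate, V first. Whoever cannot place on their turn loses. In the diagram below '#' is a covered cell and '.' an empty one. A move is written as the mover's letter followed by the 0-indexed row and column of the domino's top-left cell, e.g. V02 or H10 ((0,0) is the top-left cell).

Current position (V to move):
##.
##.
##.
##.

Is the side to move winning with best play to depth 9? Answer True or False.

V winning at [##./##./##./##.]: True

[##./##./##./##.] V move#1: V02:+1/###/###/##./##.*, V12:+1/##./###/###/##., V22:+1/##./##./###/###
[###/###/##./##.] end (terminal -1, H#2); searched ##./##./##./##. to 9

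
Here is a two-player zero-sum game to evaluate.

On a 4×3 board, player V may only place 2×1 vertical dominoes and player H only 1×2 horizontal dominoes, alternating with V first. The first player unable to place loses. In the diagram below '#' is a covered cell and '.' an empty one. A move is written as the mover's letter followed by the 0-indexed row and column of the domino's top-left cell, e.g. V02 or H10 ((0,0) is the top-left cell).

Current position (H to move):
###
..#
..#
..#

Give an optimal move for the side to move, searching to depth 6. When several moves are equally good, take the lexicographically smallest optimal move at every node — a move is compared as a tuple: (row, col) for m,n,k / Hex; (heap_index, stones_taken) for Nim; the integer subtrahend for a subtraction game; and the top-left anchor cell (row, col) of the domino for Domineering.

[###/..#/..#/..#] H move#1: H10:-1/###/###/..#/..#, H20:+1/###/..#/###/..#*, H30:-1/###/..#/..#/###
[###/..#/###/..#] end (terminal -1, V#2); searched ###/..#/..#/..# to 6

H's best at [###/..#/..#/..#]: H20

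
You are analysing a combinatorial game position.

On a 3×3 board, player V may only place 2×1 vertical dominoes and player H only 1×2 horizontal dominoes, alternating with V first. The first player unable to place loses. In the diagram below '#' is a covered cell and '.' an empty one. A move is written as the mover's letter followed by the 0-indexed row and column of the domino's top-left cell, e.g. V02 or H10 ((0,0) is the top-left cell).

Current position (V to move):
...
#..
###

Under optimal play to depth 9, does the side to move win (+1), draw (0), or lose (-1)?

value(.../#../###, V) = +1

ply 1, V at .../#../### | V01=+1→.#./##./###*; V02=-1→..#/#.#/###
ply 2: .#./##./### is terminal -1 (H); from .../#../### depth 9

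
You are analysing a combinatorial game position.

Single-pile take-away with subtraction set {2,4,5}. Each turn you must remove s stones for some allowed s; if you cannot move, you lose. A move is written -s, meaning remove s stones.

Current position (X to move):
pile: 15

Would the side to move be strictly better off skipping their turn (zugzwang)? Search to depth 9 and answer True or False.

zugzwang(15, X) = True

[15] X move#1: -2:-1/13*, -4:-1/11, -5:-1/10
[13] O move#2: -2:-1/11, -4:-1/9, -5:+1/8*
[8] X move#3: -2:-1/6*, -4:-1/4, -5:-1/3
[6] O move#4: -2:-1/4, -4:-1/2, -5:+1/1*
[1] end (terminal -1, X#5); searched 15 to 9
pass branch (O moves first from the same position):
  | [15] O move#1: -2:-1/13*, -4:-1/11, -5:-1/10
  | [13] X move#2: -2:-1/11, -4:-1/9, -5:+1/8*
  | [8] O move#3: -2:-1/6*, -4:-1/4, -5:-1/3
  | [6] X move#4: -2:-1/4, -4:-1/2, -5:+1/1*
  | [1] end (terminal -1, O#5); searched 15 to 9
X moving scores -1; X passing scores +1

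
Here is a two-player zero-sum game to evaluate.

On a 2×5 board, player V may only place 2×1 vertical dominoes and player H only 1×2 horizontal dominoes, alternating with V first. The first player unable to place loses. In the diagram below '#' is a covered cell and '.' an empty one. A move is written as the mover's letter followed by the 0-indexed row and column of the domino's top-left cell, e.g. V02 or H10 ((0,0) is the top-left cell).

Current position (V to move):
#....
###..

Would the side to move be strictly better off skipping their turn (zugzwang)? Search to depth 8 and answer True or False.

[#..../###..] V move#1: V03:+1/#..#./####.*, V04:-1/#...#/###.#
[#..#./####.] H move#2: H01:-1/####./####.*
[####./####.] V move#3: V04:+1/#####/#####*
[#####/#####] end (terminal -1, H#4); searched #..../###.. to 8
pass branch (H moves first from the same position):
  | [#..../###..] H move#1: H01:-1/###../###.., H02:-1/#.##./###.., H03:+1/#..##/###..*, H13:+1/#..../#####
  | [#..##/###..] end (terminal -1, V#2); searched #..../###.. to 8
V moving scores +1; V passing scores -1

zugzwang(#..../###.., V) = False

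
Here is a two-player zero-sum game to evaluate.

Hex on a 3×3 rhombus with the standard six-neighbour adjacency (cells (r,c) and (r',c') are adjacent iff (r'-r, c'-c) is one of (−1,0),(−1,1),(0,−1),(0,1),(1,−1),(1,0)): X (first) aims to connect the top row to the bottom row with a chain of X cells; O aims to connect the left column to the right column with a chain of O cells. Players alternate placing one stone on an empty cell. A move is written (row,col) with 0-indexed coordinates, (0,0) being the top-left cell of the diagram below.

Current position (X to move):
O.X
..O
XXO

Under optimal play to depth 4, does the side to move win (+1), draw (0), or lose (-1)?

p1 X@[O.X/..O/XXO]: (0,1)[OXX/..O/XXO]+1* (1,0)[O.X/X.O/XXO]+1 (1,1)[O.X/.XO/XXO]+1
p2 O@[OXX/..O/XXO]: (1,0)[OXX/O.O/XXO]-1* (1,1)[OXX/.OO/XXO]-1
p3 X@[OXX/O.O/XXO]: (1,1)[OXX/OXO/XXO]+1*
p4 O@[OXX/OXO/XXO] terminal -1; root [O.X/..O/XXO] d4

value(O.X/..O/XXO, X) = +1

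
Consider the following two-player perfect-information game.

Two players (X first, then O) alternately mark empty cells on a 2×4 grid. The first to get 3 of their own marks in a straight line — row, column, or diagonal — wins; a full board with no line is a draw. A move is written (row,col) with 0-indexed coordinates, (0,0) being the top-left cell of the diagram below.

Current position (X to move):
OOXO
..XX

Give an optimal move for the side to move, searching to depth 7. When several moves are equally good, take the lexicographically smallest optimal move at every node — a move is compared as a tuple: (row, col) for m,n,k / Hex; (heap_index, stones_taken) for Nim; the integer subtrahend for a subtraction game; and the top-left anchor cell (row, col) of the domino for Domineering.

ply 1, X at OOXO/..XX | (1,0)=+0→OOXO/X.XX; (1,1)=+1→OOXO/.XXX*
ply 2: OOXO/.XXX is terminal -1 (O); from OOXO/..XX depth 7

X's best at [OOXO/..XX]: (1,1)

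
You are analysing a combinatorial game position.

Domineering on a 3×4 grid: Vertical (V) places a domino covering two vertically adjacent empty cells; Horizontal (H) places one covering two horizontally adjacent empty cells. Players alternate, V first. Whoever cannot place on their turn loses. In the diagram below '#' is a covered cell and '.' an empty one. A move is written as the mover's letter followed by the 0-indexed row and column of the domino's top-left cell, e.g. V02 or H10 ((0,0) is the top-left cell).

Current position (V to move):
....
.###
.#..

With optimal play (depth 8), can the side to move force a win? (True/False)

[..../.###/.#..] V move#1: V00:-1/#.../####/.#..*, V10:-1/..../####/##..
[#.../####/.#..] H move#2: H01:+1/###./####/.#..*, H02:+1/#.##/####/.#.., H22:+1/#.../####/.###
[###./####/.#..] end (terminal -1, V#3); searched ..../.###/.#.. to 8

V winning at [..../.###/.#..]: False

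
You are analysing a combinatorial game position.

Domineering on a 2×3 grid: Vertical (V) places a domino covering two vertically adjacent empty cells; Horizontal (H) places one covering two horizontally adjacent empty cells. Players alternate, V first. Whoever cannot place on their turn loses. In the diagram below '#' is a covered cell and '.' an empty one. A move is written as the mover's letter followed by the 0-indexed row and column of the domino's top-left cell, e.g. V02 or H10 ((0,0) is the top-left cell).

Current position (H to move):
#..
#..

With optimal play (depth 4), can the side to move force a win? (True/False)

H winning at [#../#..]: True

p1 H@[#../#..]: H01[###/#..]+1* H11[#../###]+1
p2 V@[###/#..] terminal -1; root [#../#..] d4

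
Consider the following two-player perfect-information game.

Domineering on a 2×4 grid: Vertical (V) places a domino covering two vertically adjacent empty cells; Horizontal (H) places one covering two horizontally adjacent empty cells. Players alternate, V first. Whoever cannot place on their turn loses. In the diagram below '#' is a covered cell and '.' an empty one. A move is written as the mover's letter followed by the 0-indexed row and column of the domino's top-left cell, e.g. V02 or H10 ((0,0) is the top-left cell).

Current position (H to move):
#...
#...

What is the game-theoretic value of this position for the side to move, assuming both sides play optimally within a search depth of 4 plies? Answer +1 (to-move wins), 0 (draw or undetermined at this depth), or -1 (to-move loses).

ply 1, H at #.../#... | H01=+1→###./#...*; H02=+1→#.##/#...; H11=+1→#.../###.; H12=+1→#.../#.##
ply 2, V at ###./#... | V03=-1→####/#..#*
ply 3, H at ####/#..# | H11=+1→####/####*
ply 4: ####/#### is terminal -1 (V); from #.../#... depth 4

value(#.../#..., H) = +1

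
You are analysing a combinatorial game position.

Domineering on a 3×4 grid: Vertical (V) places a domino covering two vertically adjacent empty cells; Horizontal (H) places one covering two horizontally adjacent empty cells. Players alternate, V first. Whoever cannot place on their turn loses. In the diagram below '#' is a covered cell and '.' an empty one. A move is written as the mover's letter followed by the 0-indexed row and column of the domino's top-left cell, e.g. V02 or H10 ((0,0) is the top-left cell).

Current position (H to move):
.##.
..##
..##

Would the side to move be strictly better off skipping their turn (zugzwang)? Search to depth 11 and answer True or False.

p1 H@[.##./..##/..##]: H10[.##./####/..##]+1* H20[.##./..##/####]-1
p2 V@[.##./####/..##] terminal -1; root [.##./..##/..##] d11
suppose H passes — search the same position with V to move:
pass> p1 V@[.##./..##/..##]: V00[###./#.##/..##]-1 V10[.##./#.##/#.##]+1* V11[.##./.###/.###]+1
pass> p2 H@[.##./#.##/#.##] terminal -1; root [.##./..##/..##] d11
for H: play +1, pass -1

zugzwang(.##./..##/..##, H) = False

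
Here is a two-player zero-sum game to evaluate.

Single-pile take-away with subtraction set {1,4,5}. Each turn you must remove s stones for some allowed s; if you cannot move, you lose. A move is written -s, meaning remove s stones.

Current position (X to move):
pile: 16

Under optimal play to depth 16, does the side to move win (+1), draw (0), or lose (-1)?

value(16, X) = -1

ply 1, X at 16 | -1=-1→15*; -4=-1→12; -5=-1→11
ply 2, O at 15 | -1=-1→14; -4=-1→11; -5=+1→10*
ply 3, X at 10 | -1=-1→9*; -4=-1→6; -5=-1→5
ply 4, O at 9 | -1=+1→8*; -4=-1→5; -5=-1→4
ply 5, X at 8 | -1=-1→7*; -4=-1→4; -5=-1→3
ply 6, O at 7 | -1=-1→6; -4=-1→3; -5=+1→2*
ply 7, X at 2 | -1=-1→1*
ply 8, O at 1 | -1=+1→0*
ply 9: 0 is terminal -1 (X); from 16 depth 16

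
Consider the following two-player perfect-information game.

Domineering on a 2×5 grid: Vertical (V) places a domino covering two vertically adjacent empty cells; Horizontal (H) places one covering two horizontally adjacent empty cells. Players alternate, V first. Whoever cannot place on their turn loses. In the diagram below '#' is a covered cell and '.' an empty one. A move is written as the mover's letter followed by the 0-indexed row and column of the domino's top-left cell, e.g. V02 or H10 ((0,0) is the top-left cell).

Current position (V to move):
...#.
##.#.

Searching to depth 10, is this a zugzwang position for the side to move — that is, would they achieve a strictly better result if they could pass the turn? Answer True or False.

p1 V@[...#./##.#.]: V02[..##./####.]+1* V04[...##/##.##]-1
p2 H@[..##./####.]: H00[####./####.]-1*
p3 V@[####./####.]: V04[#####/#####]+1*
p4 H@[#####/#####] terminal -1; root [...#./##.#.] d10
if V skipped the turn, H would face:
~ p1 H@[...#./##.#.]: H00[##.#./##.#.]-1* H01[.###./##.#.]-1
~ p2 V@[##.#./##.#.]: V02[####./####.]+1* V04[##.##/##.##]+1
~ p3 H@[####./####.] terminal -1; root [...#./##.#.] d10
compare (V): move=+1 vs pass=+1

zugzwang(...#./##.#., V) = False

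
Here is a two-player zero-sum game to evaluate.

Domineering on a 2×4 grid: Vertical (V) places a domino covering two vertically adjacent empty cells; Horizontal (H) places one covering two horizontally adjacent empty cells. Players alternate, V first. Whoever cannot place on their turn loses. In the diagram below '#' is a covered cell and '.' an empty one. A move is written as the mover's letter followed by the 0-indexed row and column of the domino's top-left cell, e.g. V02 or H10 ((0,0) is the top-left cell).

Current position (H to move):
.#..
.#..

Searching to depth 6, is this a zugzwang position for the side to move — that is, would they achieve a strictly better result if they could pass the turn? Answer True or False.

ply 1, H at .#../.#.. | H02=+1→.###/.#..*; H12=+1→.#../.###
ply 2, V at .###/.#.. | V00=-1→####/##..*
ply 3, H at ####/##.. | H12=+1→####/####*
ply 4: ####/#### is terminal -1 (V); from .#../.#.. depth 6
if H skipped the turn, V would face:
~ ply 1, V at .#../.#.. | V00=-1→##../##..; V02=+1→.##./.##.*; V03=+1→.#.#/.#.#
~ ply 2: .##./.##. is terminal -1 (H); from .#../.#.. depth 6
compare (H): move=+1 vs pass=-1

zugzwang(.#../.#.., H) = False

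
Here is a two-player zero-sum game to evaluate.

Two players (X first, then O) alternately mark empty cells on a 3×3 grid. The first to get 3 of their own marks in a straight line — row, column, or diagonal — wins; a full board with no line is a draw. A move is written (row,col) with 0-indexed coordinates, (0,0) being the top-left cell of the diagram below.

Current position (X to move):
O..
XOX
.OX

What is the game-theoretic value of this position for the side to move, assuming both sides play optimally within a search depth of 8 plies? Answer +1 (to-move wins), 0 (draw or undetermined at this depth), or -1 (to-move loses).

value(O../XOX/.OX, X) = +1

[O../XOX/.OX] X move#1: (0,1):+0/OX./XOX/.OX, (0,2):+1/O.X/XOX/.OX*, (2,0):-1/O../XOX/XOX
[O.X/XOX/.OX] end (terminal -1, O#2); searched O../XOX/.OX to 8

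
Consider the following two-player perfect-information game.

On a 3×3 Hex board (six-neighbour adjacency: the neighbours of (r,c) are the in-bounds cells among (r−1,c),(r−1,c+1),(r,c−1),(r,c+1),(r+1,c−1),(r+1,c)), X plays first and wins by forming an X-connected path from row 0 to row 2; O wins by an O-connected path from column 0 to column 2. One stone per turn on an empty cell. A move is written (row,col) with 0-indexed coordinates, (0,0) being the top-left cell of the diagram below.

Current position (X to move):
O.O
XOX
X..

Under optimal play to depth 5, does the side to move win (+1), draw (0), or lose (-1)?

value(O.O/XOX/X.., X) = +1

[O.O/XOX/X..] X move#1: (0,1):+1/OXO/XOX/X..*, (2,1):-1/O.O/XOX/XX., (2,2):-1/O.O/XOX/X.X
[OXO/XOX/X..] end (terminal -1, O#2); searched O.O/XOX/X.. to 5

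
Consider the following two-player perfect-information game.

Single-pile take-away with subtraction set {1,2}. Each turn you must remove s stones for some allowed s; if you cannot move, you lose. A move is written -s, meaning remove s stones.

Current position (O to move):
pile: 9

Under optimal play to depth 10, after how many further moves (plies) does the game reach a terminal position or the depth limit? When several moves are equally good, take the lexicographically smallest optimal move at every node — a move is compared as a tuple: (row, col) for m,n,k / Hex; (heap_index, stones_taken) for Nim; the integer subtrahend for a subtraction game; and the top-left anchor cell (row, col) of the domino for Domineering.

PV length from [9]: 6 plies

ply 1, O at 9 | -1=-1→8*; -2=-1→7
ply 2, X at 8 | -1=-1→7; -2=+1→6*
ply 3, O at 6 | -1=-1→5*; -2=-1→4
ply 4, X at 5 | -1=-1→4; -2=+1→3*
ply 5, O at 3 | -1=-1→2*; -2=-1→1
ply 6, X at 2 | -1=-1→1; -2=+1→0*
ply 7: 0 is terminal -1 (O); from 9 depth 10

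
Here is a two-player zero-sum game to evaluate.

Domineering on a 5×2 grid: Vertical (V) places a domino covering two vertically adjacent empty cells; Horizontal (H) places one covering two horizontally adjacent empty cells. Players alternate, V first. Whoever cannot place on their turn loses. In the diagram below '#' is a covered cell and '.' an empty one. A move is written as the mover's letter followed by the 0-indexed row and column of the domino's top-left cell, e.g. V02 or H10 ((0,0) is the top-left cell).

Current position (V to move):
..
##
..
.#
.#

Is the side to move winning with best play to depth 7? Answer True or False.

ply 1, V at ../##/../.#/.# | V20=-1→../##/#./##/.#*; V30=-1→../##/../##/##
ply 2, H at ../##/#./##/.# | H00=+1→##/##/#./##/.#*
ply 3: ##/##/#./##/.# is terminal -1 (V); from ../##/../.#/.# depth 7

V winning at [../##/../.#/.#]: False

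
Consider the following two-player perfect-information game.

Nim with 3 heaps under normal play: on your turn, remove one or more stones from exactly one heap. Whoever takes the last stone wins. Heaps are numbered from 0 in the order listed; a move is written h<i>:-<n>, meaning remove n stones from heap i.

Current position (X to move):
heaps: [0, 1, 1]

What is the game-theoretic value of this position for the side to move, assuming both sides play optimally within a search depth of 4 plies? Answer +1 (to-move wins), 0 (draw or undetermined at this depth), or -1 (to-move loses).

p1 X@[(0,1,1)]: h1:-1[(0,0,1)]-1* h2:-1[(0,1,0)]-1
p2 O@[(0,0,1)]: h2:-1[(0,0,0)]+1*
p3 X@[(0,0,0)] terminal -1; root [(0,1,1)] d4

value((0,1,1), X) = -1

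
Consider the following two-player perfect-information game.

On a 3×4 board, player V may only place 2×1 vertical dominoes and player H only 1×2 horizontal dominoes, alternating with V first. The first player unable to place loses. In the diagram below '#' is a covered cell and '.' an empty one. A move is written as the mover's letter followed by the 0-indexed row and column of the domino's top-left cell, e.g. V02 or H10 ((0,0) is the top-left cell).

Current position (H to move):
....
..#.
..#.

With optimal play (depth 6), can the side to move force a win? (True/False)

H winning at [..../..#./..#.]: True

ply 1, H at ..../..#./..#. | H00=-1→##../..#./..#.; H01=-1→.##./..#./..#.; H02=-1→..##/..#./..#.; H10=+1→..../###./..#.*; H20=-1→..../..#./###.
ply 2, V at ..../###./..#. | V03=-1→...#/####/..#.*; V13=-1→..../####/..##
ply 3, H at ...#/####/..#. | H00=+1→##.#/####/..#.*; H01=+1→.###/####/..#.; H20=+1→...#/####/###.
ply 4: ##.#/####/..#. is terminal -1 (V); from ..../..#./..#. depth 6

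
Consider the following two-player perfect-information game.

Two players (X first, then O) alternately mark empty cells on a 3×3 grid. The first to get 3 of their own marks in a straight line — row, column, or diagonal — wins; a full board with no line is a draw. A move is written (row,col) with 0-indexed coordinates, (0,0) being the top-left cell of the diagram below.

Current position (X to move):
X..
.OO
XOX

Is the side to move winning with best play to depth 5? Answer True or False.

X winning at [X../.OO/XOX]: True

ply 1, X at X../.OO/XOX | (0,1)=-1→XX./.OO/XOX; (0,2)=-1→X.X/.OO/XOX; (1,0)=+1→X../XOO/XOX*
ply 2: X../XOO/XOX is terminal -1 (O); from X../.OO/XOX depth 5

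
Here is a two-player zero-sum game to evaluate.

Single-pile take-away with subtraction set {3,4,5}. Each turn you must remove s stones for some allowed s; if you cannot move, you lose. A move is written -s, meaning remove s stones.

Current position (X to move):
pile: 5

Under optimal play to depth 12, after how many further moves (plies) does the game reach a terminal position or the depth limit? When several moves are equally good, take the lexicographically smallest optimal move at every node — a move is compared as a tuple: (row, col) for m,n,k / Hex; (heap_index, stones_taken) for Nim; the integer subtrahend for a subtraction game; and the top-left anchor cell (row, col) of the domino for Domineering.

[5] X move#1: -3:+1/2*, -4:+1/1, -5:+1/0
[2] end (terminal -1, O#2); searched 5 to 12

PV length from [5]: 1 ply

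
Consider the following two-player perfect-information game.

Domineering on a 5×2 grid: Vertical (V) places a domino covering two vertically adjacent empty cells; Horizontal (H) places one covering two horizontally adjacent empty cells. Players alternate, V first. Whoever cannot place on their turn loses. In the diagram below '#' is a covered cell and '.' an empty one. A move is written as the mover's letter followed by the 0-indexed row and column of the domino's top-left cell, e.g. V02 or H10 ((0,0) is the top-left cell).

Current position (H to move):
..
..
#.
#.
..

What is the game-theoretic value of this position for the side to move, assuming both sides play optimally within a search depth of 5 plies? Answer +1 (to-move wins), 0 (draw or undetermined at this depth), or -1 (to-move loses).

value(../../#./#./.., H) = +1

ply 1, H at ../../#./#./.. | H00=+1→##/../#./#./..*; H10=+1→../##/#./#./..; H40=-1→../../#./#./##
ply 2, V at ##/../#./#./.. | V11=-1→##/.#/##/#./..*; V21=-1→##/../##/##/..; V31=-1→##/../#./##/.#
ply 3, H at ##/.#/##/#./.. | H40=+1→##/.#/##/#./##*
ply 4: ##/.#/##/#./## is terminal -1 (V); from ../../#./#./.. depth 5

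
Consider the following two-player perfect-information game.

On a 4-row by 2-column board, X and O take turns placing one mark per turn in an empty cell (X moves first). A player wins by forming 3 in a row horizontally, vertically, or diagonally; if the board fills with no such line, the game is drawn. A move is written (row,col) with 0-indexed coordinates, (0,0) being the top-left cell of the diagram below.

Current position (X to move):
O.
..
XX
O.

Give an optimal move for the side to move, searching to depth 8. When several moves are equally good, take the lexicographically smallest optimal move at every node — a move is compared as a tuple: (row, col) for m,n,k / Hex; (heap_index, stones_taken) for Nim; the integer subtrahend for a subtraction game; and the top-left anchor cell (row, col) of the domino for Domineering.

X's best at [O./../XX/O.]: (1,1)

p1 X@[O./../XX/O.]: (0,1)[OX/../XX/O.]+0 (1,0)[O./X./XX/O.]+0 (1,1)[O./.X/XX/O.]+1* (3,1)[O./../XX/OX]+0
p2 O@[O./.X/XX/O.]: (0,1)[OO/.X/XX/O.]-1* (1,0)[O./OX/XX/O.]-1 (3,1)[O./.X/XX/OO]-1
p3 X@[OO/.X/XX/O.]: (1,0)[OO/XX/XX/O.]+0 (3,1)[OO/.X/XX/OX]+1*
p4 O@[OO/.X/XX/OX] terminal -1; root [O./../XX/O.] d8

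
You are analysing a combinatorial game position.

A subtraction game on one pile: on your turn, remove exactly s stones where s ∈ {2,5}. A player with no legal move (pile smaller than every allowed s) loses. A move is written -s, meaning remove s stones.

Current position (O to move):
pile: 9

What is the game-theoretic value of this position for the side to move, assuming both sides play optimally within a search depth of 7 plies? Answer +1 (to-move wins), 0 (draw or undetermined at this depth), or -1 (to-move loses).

p1 O@[9]: -2[7]+1* -5[4]+1
p2 X@[7]: -2[5]-1* -5[2]-1
p3 O@[5]: -2[3]-1 -5[0]+1*
p4 X@[0] terminal -1; root [9] d7

value(9, O) = +1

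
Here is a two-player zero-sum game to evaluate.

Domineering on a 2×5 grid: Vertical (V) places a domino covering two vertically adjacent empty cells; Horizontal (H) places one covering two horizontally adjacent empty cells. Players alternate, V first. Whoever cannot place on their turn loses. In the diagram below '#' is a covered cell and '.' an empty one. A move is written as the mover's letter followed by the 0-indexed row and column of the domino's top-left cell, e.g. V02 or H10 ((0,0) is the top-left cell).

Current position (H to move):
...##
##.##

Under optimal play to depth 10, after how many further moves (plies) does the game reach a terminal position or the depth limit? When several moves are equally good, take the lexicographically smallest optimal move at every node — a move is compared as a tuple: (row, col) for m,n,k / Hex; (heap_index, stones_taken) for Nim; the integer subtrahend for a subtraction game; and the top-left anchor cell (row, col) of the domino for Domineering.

PV length from [...##/##.##]: 1 ply

ply 1, H at ...##/##.## | H00=-1→##.##/##.##; H01=+1→.####/##.##*
ply 2: .####/##.## is terminal -1 (V); from ...##/##.## depth 10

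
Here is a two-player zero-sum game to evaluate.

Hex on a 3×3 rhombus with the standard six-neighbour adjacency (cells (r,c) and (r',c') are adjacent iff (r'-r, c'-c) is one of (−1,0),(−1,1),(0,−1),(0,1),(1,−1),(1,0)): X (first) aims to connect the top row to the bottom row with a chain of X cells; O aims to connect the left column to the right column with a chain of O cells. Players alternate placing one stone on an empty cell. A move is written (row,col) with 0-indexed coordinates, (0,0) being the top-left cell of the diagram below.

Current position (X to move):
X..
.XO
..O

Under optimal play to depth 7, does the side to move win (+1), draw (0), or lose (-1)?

value(X../.XO/..O, X) = +1

p1 X@[X../.XO/..O]: (0,1)[XX./.XO/..O]+1* (0,2)[X.X/.XO/..O]+1 (1,0)[X../XXO/..O]+1 (2,0)[X../.XO/X.O]+1 (2,1)[X../.XO/.XO]+1
p2 O@[XX./.XO/..O]: (0,2)[XXO/.XO/..O]-1* (1,0)[XX./OXO/..O]-1 (2,0)[XX./.XO/O.O]-1 (2,1)[XX./.XO/.OO]-1
p3 X@[XXO/.XO/..O]: (1,0)[XXO/XXO/..O]+1* (2,0)[XXO/.XO/X.O]+1 (2,1)[XXO/.XO/.XO]+1
p4 O@[XXO/XXO/..O]: (2,0)[XXO/XXO/O.O]-1* (2,1)[XXO/XXO/.OO]-1
p5 X@[XXO/XXO/O.O]: (2,1)[XXO/XXO/OXO]+1*
p6 O@[XXO/XXO/OXO] terminal -1; root [X../.XO/..O] d7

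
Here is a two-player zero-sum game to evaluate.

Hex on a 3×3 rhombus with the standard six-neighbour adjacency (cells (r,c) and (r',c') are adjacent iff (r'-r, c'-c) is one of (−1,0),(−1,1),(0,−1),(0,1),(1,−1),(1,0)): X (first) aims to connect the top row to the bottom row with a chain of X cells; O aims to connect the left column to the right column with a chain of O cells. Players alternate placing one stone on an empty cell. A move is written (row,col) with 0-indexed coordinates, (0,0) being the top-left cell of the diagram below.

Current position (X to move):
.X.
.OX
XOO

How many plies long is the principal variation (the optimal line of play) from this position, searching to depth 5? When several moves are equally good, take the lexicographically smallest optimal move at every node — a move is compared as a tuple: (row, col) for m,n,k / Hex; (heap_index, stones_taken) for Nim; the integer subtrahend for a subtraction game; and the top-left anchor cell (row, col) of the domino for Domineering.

PV length from [.X./.OX/XOO]: 1 ply

ply 1, X at .X./.OX/XOO | (0,0)=-1→XX./.OX/XOO; (0,2)=-1→.XX/.OX/XOO; (1,0)=+1→.X./XOX/XOO*
ply 2: .X./XOX/XOO is terminal -1 (O); from .X./.OX/XOO depth 5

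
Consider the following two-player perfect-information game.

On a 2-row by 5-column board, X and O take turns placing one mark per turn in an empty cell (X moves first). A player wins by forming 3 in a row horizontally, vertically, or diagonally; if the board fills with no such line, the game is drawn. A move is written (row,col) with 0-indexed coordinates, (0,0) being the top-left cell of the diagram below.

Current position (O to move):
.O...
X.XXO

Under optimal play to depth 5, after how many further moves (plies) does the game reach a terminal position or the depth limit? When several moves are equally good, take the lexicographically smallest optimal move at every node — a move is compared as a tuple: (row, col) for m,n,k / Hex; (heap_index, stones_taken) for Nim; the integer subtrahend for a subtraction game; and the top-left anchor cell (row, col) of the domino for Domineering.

PV length from [.O.../X.XXO]: 5 plies

p1 O@[.O.../X.XXO]: (0,0)[OO.../X.XXO]-1 (0,2)[.OO../X.XXO]-1 (0,3)[.O.O./X.XXO]-1 (0,4)[.O..O/X.XXO]-1 (1,1)[.O.../XOXXO]+0*
p2 X@[.O.../XOXXO]: (0,0)[XO.../XOXXO]+0* (0,2)[.OX../XOXXO]+0 (0,3)[.O.X./XOXXO]+0 (0,4)[.O..X/XOXXO]-1
p3 O@[XO.../XOXXO]: (0,2)[XOO../XOXXO]+0* (0,3)[XO.O./XOXXO]+0 (0,4)[XO..O/XOXXO]+0
p4 X@[XOO../XOXXO]: (0,3)[XOOX./XOXXO]+0* (0,4)[XOO.X/XOXXO]-1
p5 O@[XOOX./XOXXO]: (0,4)[XOOXO/XOXXO]+0*
p6 X@[XOOXO/XOXXO] terminal +0; root [.O.../X.XXO] d5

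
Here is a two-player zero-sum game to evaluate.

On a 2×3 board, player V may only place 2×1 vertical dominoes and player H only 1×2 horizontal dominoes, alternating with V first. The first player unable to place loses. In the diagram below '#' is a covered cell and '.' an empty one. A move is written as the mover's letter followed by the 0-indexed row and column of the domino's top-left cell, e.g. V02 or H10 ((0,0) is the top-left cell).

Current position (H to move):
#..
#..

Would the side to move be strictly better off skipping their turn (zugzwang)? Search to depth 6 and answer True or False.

zugzwang(#../#.., H) = False

[#../#..] H move#1: H01:+1/###/#..*, H11:+1/#../###
[###/#..] end (terminal -1, V#2); searched #../#.. to 6
if H skipped the turn, V would face:
~ [#../#..] V move#1: V01:+1/##./##.*, V02:+1/#.#/#.#
~ [##./##.] end (terminal -1, H#2); searched #../#.. to 6
compare (H): move=+1 vs pass=-1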